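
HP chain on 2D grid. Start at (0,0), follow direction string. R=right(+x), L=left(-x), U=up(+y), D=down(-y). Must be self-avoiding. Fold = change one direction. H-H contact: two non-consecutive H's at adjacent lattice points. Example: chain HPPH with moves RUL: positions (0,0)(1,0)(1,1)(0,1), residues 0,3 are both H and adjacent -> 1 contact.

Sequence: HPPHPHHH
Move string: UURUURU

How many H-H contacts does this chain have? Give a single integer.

Answer: 0

Derivation:
Positions: [(0, 0), (0, 1), (0, 2), (1, 2), (1, 3), (1, 4), (2, 4), (2, 5)]
No H-H contacts found.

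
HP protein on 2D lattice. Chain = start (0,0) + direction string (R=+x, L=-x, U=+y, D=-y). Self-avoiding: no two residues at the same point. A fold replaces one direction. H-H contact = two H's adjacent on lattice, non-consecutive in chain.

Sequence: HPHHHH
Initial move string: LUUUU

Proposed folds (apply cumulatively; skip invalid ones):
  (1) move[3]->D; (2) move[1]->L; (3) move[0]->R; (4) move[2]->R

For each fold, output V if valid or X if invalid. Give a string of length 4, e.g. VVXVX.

Initial: LUUUU -> [(0, 0), (-1, 0), (-1, 1), (-1, 2), (-1, 3), (-1, 4)]
Fold 1: move[3]->D => LUUDU INVALID (collision), skipped
Fold 2: move[1]->L => LLUUU VALID
Fold 3: move[0]->R => RLUUU INVALID (collision), skipped
Fold 4: move[2]->R => LLRUU INVALID (collision), skipped

Answer: XVXX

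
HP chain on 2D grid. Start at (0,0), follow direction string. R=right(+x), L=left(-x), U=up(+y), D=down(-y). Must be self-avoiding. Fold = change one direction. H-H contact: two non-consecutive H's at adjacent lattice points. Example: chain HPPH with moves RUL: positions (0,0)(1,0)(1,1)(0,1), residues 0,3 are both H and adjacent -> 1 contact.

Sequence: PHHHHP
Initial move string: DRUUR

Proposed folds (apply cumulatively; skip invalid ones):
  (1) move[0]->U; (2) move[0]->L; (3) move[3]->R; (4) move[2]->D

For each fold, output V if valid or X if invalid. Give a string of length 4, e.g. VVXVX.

Answer: VXVV

Derivation:
Initial: DRUUR -> [(0, 0), (0, -1), (1, -1), (1, 0), (1, 1), (2, 1)]
Fold 1: move[0]->U => URUUR VALID
Fold 2: move[0]->L => LRUUR INVALID (collision), skipped
Fold 3: move[3]->R => URURR VALID
Fold 4: move[2]->D => URDRR VALID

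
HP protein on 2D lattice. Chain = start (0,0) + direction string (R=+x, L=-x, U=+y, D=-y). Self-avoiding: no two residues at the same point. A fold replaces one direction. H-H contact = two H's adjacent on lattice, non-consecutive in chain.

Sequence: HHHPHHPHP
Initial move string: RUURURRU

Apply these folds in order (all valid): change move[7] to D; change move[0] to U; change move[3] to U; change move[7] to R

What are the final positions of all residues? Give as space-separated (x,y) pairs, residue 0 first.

Initial moves: RUURURRU
Fold: move[7]->D => RUURURRD (positions: [(0, 0), (1, 0), (1, 1), (1, 2), (2, 2), (2, 3), (3, 3), (4, 3), (4, 2)])
Fold: move[0]->U => UUURURRD (positions: [(0, 0), (0, 1), (0, 2), (0, 3), (1, 3), (1, 4), (2, 4), (3, 4), (3, 3)])
Fold: move[3]->U => UUUUURRD (positions: [(0, 0), (0, 1), (0, 2), (0, 3), (0, 4), (0, 5), (1, 5), (2, 5), (2, 4)])
Fold: move[7]->R => UUUUURRR (positions: [(0, 0), (0, 1), (0, 2), (0, 3), (0, 4), (0, 5), (1, 5), (2, 5), (3, 5)])

Answer: (0,0) (0,1) (0,2) (0,3) (0,4) (0,5) (1,5) (2,5) (3,5)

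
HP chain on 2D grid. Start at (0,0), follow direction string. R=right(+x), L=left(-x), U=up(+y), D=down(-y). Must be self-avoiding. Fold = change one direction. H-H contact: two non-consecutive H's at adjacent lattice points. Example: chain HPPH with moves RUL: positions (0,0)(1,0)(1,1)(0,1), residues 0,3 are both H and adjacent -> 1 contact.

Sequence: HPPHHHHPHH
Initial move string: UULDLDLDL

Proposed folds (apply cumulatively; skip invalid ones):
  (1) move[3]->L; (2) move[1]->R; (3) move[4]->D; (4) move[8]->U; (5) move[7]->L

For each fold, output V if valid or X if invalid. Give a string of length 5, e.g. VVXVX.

Initial: UULDLDLDL -> [(0, 0), (0, 1), (0, 2), (-1, 2), (-1, 1), (-2, 1), (-2, 0), (-3, 0), (-3, -1), (-4, -1)]
Fold 1: move[3]->L => UULLLDLDL VALID
Fold 2: move[1]->R => URLLLDLDL INVALID (collision), skipped
Fold 3: move[4]->D => UULLDDLDL VALID
Fold 4: move[8]->U => UULLDDLDU INVALID (collision), skipped
Fold 5: move[7]->L => UULLDDLLL VALID

Answer: VXVXV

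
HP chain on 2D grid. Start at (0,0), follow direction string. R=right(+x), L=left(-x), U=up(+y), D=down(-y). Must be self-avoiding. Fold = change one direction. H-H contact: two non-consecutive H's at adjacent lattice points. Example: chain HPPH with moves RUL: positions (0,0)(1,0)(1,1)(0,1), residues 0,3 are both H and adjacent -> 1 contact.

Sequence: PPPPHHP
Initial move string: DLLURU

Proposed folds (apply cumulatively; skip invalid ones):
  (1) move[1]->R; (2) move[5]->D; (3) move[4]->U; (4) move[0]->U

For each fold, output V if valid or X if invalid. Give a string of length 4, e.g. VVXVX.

Initial: DLLURU -> [(0, 0), (0, -1), (-1, -1), (-2, -1), (-2, 0), (-1, 0), (-1, 1)]
Fold 1: move[1]->R => DRLURU INVALID (collision), skipped
Fold 2: move[5]->D => DLLURD INVALID (collision), skipped
Fold 3: move[4]->U => DLLUUU VALID
Fold 4: move[0]->U => ULLUUU VALID

Answer: XXVV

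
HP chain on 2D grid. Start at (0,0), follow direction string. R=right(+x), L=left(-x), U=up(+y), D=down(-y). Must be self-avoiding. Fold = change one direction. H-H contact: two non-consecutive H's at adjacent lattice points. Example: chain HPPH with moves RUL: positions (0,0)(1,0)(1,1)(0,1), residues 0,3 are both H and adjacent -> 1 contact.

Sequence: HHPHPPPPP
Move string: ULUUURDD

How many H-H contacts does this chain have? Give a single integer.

Answer: 0

Derivation:
Positions: [(0, 0), (0, 1), (-1, 1), (-1, 2), (-1, 3), (-1, 4), (0, 4), (0, 3), (0, 2)]
No H-H contacts found.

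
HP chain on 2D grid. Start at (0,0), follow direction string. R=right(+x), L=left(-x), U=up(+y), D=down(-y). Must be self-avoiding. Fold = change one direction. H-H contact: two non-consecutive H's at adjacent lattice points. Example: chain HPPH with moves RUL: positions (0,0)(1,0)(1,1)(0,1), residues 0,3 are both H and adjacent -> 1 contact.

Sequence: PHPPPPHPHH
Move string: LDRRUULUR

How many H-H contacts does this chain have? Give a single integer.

Positions: [(0, 0), (-1, 0), (-1, -1), (0, -1), (1, -1), (1, 0), (1, 1), (0, 1), (0, 2), (1, 2)]
H-H contact: residue 6 @(1,1) - residue 9 @(1, 2)

Answer: 1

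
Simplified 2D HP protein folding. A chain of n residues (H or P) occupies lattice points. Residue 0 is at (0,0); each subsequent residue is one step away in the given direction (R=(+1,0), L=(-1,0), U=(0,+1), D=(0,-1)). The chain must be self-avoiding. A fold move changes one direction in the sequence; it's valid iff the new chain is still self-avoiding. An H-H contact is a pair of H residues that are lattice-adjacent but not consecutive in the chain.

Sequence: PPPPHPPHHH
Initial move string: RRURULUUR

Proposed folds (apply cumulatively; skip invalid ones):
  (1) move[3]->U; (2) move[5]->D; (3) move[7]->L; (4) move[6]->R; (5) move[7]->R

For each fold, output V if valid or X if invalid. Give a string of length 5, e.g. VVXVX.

Initial: RRURULUUR -> [(0, 0), (1, 0), (2, 0), (2, 1), (3, 1), (3, 2), (2, 2), (2, 3), (2, 4), (3, 4)]
Fold 1: move[3]->U => RRUUULUUR VALID
Fold 2: move[5]->D => RRUUUDUUR INVALID (collision), skipped
Fold 3: move[7]->L => RRUUULULR INVALID (collision), skipped
Fold 4: move[6]->R => RRUUULRUR INVALID (collision), skipped
Fold 5: move[7]->R => RRUUULURR VALID

Answer: VXXXV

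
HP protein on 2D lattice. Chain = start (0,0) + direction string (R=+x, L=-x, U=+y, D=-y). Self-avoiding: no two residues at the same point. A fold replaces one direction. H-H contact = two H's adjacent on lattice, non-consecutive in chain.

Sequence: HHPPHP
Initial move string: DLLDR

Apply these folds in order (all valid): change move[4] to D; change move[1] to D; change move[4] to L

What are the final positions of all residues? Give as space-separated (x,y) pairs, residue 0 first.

Initial moves: DLLDR
Fold: move[4]->D => DLLDD (positions: [(0, 0), (0, -1), (-1, -1), (-2, -1), (-2, -2), (-2, -3)])
Fold: move[1]->D => DDLDD (positions: [(0, 0), (0, -1), (0, -2), (-1, -2), (-1, -3), (-1, -4)])
Fold: move[4]->L => DDLDL (positions: [(0, 0), (0, -1), (0, -2), (-1, -2), (-1, -3), (-2, -3)])

Answer: (0,0) (0,-1) (0,-2) (-1,-2) (-1,-3) (-2,-3)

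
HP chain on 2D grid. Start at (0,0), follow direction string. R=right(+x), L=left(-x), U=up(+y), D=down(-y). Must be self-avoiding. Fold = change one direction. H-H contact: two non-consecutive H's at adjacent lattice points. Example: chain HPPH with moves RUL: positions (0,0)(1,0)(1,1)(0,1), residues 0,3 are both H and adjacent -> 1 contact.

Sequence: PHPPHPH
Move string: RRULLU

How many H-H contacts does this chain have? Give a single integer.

Positions: [(0, 0), (1, 0), (2, 0), (2, 1), (1, 1), (0, 1), (0, 2)]
H-H contact: residue 1 @(1,0) - residue 4 @(1, 1)

Answer: 1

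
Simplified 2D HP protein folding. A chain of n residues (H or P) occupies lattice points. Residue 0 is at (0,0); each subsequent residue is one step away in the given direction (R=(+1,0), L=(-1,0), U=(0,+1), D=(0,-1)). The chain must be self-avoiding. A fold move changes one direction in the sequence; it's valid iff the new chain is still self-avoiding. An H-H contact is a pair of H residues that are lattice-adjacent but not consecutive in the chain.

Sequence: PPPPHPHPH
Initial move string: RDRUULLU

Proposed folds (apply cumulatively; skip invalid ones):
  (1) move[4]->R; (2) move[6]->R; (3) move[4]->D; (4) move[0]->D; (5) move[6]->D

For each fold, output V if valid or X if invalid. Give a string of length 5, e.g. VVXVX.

Initial: RDRUULLU -> [(0, 0), (1, 0), (1, -1), (2, -1), (2, 0), (2, 1), (1, 1), (0, 1), (0, 2)]
Fold 1: move[4]->R => RDRURLLU INVALID (collision), skipped
Fold 2: move[6]->R => RDRUULRU INVALID (collision), skipped
Fold 3: move[4]->D => RDRUDLLU INVALID (collision), skipped
Fold 4: move[0]->D => DDRUULLU INVALID (collision), skipped
Fold 5: move[6]->D => RDRUULDU INVALID (collision), skipped

Answer: XXXXX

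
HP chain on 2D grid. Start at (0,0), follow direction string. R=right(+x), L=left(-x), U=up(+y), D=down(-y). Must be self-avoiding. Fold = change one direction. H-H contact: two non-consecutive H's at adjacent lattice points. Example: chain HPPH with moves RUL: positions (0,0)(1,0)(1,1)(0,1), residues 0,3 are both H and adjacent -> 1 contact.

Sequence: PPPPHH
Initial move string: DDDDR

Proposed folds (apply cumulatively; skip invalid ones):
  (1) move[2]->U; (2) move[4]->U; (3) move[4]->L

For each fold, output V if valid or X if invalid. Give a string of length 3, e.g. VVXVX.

Answer: XXV

Derivation:
Initial: DDDDR -> [(0, 0), (0, -1), (0, -2), (0, -3), (0, -4), (1, -4)]
Fold 1: move[2]->U => DDUDR INVALID (collision), skipped
Fold 2: move[4]->U => DDDDU INVALID (collision), skipped
Fold 3: move[4]->L => DDDDL VALID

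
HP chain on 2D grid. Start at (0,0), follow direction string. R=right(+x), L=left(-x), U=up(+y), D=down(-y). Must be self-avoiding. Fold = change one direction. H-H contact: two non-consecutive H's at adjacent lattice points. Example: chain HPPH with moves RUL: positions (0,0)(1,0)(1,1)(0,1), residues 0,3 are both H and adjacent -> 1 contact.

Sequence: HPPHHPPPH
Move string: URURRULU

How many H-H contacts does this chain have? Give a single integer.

Positions: [(0, 0), (0, 1), (1, 1), (1, 2), (2, 2), (3, 2), (3, 3), (2, 3), (2, 4)]
No H-H contacts found.

Answer: 0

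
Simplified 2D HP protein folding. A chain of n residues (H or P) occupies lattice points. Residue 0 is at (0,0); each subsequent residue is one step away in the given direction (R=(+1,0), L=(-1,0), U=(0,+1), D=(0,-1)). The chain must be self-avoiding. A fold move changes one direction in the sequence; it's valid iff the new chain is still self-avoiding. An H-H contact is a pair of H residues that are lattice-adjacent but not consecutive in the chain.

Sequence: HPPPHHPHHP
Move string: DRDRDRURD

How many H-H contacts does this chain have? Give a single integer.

Positions: [(0, 0), (0, -1), (1, -1), (1, -2), (2, -2), (2, -3), (3, -3), (3, -2), (4, -2), (4, -3)]
H-H contact: residue 4 @(2,-2) - residue 7 @(3, -2)

Answer: 1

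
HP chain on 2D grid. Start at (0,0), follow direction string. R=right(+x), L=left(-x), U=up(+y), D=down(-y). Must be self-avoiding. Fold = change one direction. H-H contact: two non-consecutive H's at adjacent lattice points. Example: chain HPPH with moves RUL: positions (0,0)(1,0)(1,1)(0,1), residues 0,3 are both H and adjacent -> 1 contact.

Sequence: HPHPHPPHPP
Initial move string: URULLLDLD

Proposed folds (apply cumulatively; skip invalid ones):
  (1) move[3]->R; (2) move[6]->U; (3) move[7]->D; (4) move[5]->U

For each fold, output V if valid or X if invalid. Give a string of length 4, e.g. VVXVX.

Initial: URULLLDLD -> [(0, 0), (0, 1), (1, 1), (1, 2), (0, 2), (-1, 2), (-2, 2), (-2, 1), (-3, 1), (-3, 0)]
Fold 1: move[3]->R => URURLLDLD INVALID (collision), skipped
Fold 2: move[6]->U => URULLLULD VALID
Fold 3: move[7]->D => URULLLUDD INVALID (collision), skipped
Fold 4: move[5]->U => URULLUULD VALID

Answer: XVXV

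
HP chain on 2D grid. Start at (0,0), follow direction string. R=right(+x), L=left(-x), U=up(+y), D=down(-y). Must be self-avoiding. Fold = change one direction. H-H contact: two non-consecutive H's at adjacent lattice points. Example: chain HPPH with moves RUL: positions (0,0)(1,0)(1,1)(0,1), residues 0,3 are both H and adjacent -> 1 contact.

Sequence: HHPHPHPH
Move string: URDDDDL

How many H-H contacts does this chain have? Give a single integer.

Positions: [(0, 0), (0, 1), (1, 1), (1, 0), (1, -1), (1, -2), (1, -3), (0, -3)]
H-H contact: residue 0 @(0,0) - residue 3 @(1, 0)

Answer: 1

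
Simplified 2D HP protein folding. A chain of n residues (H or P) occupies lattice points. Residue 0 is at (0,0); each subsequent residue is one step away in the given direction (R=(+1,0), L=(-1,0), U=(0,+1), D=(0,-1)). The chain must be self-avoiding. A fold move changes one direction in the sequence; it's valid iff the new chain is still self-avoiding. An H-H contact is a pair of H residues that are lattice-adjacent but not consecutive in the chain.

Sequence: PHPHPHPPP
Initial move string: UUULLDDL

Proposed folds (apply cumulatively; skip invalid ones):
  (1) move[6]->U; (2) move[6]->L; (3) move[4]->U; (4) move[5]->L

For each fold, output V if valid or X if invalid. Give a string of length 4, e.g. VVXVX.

Initial: UUULLDDL -> [(0, 0), (0, 1), (0, 2), (0, 3), (-1, 3), (-2, 3), (-2, 2), (-2, 1), (-3, 1)]
Fold 1: move[6]->U => UUULLDUL INVALID (collision), skipped
Fold 2: move[6]->L => UUULLDLL VALID
Fold 3: move[4]->U => UUULUDLL INVALID (collision), skipped
Fold 4: move[5]->L => UUULLLLL VALID

Answer: XVXV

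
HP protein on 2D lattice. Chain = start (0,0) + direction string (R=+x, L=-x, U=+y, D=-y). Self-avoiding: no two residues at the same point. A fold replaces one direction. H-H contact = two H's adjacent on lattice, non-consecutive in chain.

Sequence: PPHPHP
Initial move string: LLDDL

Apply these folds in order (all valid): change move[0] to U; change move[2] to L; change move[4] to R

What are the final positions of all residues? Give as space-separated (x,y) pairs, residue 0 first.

Answer: (0,0) (0,1) (-1,1) (-2,1) (-2,0) (-1,0)

Derivation:
Initial moves: LLDDL
Fold: move[0]->U => ULDDL (positions: [(0, 0), (0, 1), (-1, 1), (-1, 0), (-1, -1), (-2, -1)])
Fold: move[2]->L => ULLDL (positions: [(0, 0), (0, 1), (-1, 1), (-2, 1), (-2, 0), (-3, 0)])
Fold: move[4]->R => ULLDR (positions: [(0, 0), (0, 1), (-1, 1), (-2, 1), (-2, 0), (-1, 0)])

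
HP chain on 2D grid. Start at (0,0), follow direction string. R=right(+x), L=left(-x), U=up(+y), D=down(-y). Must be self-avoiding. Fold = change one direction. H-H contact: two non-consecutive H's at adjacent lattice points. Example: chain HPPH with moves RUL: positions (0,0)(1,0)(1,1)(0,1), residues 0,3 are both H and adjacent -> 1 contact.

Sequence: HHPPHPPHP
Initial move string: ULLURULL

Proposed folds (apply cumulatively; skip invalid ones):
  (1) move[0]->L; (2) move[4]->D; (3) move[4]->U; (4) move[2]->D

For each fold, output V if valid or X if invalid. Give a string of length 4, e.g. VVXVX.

Answer: VXVX

Derivation:
Initial: ULLURULL -> [(0, 0), (0, 1), (-1, 1), (-2, 1), (-2, 2), (-1, 2), (-1, 3), (-2, 3), (-3, 3)]
Fold 1: move[0]->L => LLLURULL VALID
Fold 2: move[4]->D => LLLUDULL INVALID (collision), skipped
Fold 3: move[4]->U => LLLUUULL VALID
Fold 4: move[2]->D => LLDUUULL INVALID (collision), skipped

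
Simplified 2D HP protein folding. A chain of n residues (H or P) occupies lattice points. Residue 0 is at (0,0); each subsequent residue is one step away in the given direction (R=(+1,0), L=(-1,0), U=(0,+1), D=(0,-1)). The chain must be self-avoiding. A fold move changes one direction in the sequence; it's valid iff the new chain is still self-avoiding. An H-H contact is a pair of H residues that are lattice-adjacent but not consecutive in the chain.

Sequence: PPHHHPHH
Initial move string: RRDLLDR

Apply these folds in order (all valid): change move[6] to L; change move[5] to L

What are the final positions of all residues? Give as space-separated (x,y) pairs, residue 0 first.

Initial moves: RRDLLDR
Fold: move[6]->L => RRDLLDL (positions: [(0, 0), (1, 0), (2, 0), (2, -1), (1, -1), (0, -1), (0, -2), (-1, -2)])
Fold: move[5]->L => RRDLLLL (positions: [(0, 0), (1, 0), (2, 0), (2, -1), (1, -1), (0, -1), (-1, -1), (-2, -1)])

Answer: (0,0) (1,0) (2,0) (2,-1) (1,-1) (0,-1) (-1,-1) (-2,-1)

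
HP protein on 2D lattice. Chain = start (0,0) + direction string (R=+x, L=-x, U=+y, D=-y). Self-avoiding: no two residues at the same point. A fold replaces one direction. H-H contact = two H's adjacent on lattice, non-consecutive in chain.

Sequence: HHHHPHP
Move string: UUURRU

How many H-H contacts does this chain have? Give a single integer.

Answer: 0

Derivation:
Positions: [(0, 0), (0, 1), (0, 2), (0, 3), (1, 3), (2, 3), (2, 4)]
No H-H contacts found.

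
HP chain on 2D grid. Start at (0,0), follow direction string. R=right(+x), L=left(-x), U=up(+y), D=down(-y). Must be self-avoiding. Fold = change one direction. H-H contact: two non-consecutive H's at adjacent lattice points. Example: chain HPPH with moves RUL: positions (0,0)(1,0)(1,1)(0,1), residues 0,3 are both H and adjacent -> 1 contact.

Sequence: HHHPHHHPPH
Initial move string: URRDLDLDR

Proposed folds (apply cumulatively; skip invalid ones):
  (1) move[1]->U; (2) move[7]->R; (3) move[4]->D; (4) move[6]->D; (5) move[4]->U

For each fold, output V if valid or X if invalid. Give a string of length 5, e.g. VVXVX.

Initial: URRDLDLDR -> [(0, 0), (0, 1), (1, 1), (2, 1), (2, 0), (1, 0), (1, -1), (0, -1), (0, -2), (1, -2)]
Fold 1: move[1]->U => UURDLDLDR INVALID (collision), skipped
Fold 2: move[7]->R => URRDLDLRR INVALID (collision), skipped
Fold 3: move[4]->D => URRDDDLDR VALID
Fold 4: move[6]->D => URRDDDDDR VALID
Fold 5: move[4]->U => URRDUDDDR INVALID (collision), skipped

Answer: XXVVX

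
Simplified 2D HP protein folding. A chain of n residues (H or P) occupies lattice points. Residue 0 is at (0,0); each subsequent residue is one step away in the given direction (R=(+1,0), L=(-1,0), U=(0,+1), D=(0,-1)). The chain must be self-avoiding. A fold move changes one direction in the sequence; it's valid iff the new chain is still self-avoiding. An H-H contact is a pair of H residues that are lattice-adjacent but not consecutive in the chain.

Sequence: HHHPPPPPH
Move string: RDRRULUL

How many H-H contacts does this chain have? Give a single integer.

Positions: [(0, 0), (1, 0), (1, -1), (2, -1), (3, -1), (3, 0), (2, 0), (2, 1), (1, 1)]
H-H contact: residue 1 @(1,0) - residue 8 @(1, 1)

Answer: 1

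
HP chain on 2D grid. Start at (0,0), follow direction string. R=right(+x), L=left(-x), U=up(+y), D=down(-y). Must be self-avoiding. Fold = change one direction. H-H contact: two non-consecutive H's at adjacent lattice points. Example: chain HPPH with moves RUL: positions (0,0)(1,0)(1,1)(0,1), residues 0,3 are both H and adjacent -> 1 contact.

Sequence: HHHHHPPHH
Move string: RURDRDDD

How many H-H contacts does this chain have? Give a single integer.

Answer: 1

Derivation:
Positions: [(0, 0), (1, 0), (1, 1), (2, 1), (2, 0), (3, 0), (3, -1), (3, -2), (3, -3)]
H-H contact: residue 1 @(1,0) - residue 4 @(2, 0)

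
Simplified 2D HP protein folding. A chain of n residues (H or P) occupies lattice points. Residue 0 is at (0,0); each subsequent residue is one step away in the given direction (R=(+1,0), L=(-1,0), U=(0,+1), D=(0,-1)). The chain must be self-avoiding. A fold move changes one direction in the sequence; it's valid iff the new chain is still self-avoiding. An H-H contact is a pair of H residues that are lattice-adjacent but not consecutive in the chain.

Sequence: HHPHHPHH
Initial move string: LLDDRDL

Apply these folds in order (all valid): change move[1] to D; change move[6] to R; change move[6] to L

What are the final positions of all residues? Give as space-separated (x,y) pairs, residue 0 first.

Answer: (0,0) (-1,0) (-1,-1) (-1,-2) (-1,-3) (0,-3) (0,-4) (-1,-4)

Derivation:
Initial moves: LLDDRDL
Fold: move[1]->D => LDDDRDL (positions: [(0, 0), (-1, 0), (-1, -1), (-1, -2), (-1, -3), (0, -3), (0, -4), (-1, -4)])
Fold: move[6]->R => LDDDRDR (positions: [(0, 0), (-1, 0), (-1, -1), (-1, -2), (-1, -3), (0, -3), (0, -4), (1, -4)])
Fold: move[6]->L => LDDDRDL (positions: [(0, 0), (-1, 0), (-1, -1), (-1, -2), (-1, -3), (0, -3), (0, -4), (-1, -4)])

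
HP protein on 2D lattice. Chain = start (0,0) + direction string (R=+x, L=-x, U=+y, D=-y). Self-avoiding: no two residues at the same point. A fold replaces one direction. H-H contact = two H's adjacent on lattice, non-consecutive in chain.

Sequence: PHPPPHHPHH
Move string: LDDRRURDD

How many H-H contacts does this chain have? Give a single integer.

Positions: [(0, 0), (-1, 0), (-1, -1), (-1, -2), (0, -2), (1, -2), (1, -1), (2, -1), (2, -2), (2, -3)]
H-H contact: residue 5 @(1,-2) - residue 8 @(2, -2)

Answer: 1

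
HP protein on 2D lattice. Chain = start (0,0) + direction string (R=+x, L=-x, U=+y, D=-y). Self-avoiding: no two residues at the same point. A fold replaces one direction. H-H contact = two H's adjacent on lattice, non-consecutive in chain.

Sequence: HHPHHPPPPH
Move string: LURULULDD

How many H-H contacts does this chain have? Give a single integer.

Answer: 1

Derivation:
Positions: [(0, 0), (-1, 0), (-1, 1), (0, 1), (0, 2), (-1, 2), (-1, 3), (-2, 3), (-2, 2), (-2, 1)]
H-H contact: residue 0 @(0,0) - residue 3 @(0, 1)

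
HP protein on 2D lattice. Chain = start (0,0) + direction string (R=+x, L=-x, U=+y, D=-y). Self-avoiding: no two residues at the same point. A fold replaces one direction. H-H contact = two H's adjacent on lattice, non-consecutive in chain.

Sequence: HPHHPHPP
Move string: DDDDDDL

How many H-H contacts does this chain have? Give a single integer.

Positions: [(0, 0), (0, -1), (0, -2), (0, -3), (0, -4), (0, -5), (0, -6), (-1, -6)]
No H-H contacts found.

Answer: 0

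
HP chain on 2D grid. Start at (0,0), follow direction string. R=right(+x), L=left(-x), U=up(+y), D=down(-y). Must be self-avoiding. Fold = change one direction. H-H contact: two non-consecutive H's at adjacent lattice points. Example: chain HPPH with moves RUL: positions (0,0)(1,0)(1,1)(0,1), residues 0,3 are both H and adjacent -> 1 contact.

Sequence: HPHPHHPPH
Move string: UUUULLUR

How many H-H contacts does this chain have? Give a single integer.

Answer: 1

Derivation:
Positions: [(0, 0), (0, 1), (0, 2), (0, 3), (0, 4), (-1, 4), (-2, 4), (-2, 5), (-1, 5)]
H-H contact: residue 5 @(-1,4) - residue 8 @(-1, 5)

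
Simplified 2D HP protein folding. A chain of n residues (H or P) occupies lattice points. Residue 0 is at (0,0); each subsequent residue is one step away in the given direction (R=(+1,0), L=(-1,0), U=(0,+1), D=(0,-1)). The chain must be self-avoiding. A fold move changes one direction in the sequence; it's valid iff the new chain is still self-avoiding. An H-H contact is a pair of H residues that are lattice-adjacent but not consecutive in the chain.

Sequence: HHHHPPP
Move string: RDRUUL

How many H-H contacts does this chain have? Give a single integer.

Answer: 0

Derivation:
Positions: [(0, 0), (1, 0), (1, -1), (2, -1), (2, 0), (2, 1), (1, 1)]
No H-H contacts found.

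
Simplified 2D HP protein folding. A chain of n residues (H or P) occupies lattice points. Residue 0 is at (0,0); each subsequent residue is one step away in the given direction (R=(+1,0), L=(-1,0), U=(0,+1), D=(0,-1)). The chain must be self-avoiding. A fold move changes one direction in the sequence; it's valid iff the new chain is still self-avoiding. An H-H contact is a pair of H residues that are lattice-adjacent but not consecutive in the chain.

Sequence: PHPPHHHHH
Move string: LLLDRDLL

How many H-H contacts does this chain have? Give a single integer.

Answer: 1

Derivation:
Positions: [(0, 0), (-1, 0), (-2, 0), (-3, 0), (-3, -1), (-2, -1), (-2, -2), (-3, -2), (-4, -2)]
H-H contact: residue 4 @(-3,-1) - residue 7 @(-3, -2)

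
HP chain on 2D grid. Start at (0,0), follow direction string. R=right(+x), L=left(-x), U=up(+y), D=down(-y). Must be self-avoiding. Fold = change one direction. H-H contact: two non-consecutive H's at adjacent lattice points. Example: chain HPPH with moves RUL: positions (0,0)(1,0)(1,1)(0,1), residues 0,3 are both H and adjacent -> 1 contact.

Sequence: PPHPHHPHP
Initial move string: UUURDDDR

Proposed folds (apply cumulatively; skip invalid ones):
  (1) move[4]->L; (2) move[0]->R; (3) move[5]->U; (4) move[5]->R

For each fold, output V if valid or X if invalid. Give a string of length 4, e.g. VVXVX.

Initial: UUURDDDR -> [(0, 0), (0, 1), (0, 2), (0, 3), (1, 3), (1, 2), (1, 1), (1, 0), (2, 0)]
Fold 1: move[4]->L => UUURLDDR INVALID (collision), skipped
Fold 2: move[0]->R => RUURDDDR VALID
Fold 3: move[5]->U => RUURDUDR INVALID (collision), skipped
Fold 4: move[5]->R => RUURDRDR VALID

Answer: XVXV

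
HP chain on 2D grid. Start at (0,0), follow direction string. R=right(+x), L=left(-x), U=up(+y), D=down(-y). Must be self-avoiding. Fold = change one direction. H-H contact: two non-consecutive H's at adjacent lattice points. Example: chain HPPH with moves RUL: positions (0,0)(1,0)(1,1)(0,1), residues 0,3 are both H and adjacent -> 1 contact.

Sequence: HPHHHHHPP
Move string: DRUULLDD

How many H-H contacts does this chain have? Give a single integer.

Answer: 2

Derivation:
Positions: [(0, 0), (0, -1), (1, -1), (1, 0), (1, 1), (0, 1), (-1, 1), (-1, 0), (-1, -1)]
H-H contact: residue 0 @(0,0) - residue 3 @(1, 0)
H-H contact: residue 0 @(0,0) - residue 5 @(0, 1)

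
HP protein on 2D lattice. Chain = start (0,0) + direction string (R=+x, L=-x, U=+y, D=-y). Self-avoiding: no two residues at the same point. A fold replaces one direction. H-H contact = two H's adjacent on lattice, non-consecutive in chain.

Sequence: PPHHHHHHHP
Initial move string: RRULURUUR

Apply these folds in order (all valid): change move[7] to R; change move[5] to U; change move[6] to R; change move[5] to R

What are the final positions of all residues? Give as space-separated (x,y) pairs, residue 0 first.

Answer: (0,0) (1,0) (2,0) (2,1) (1,1) (1,2) (2,2) (3,2) (4,2) (5,2)

Derivation:
Initial moves: RRULURUUR
Fold: move[7]->R => RRULURURR (positions: [(0, 0), (1, 0), (2, 0), (2, 1), (1, 1), (1, 2), (2, 2), (2, 3), (3, 3), (4, 3)])
Fold: move[5]->U => RRULUUURR (positions: [(0, 0), (1, 0), (2, 0), (2, 1), (1, 1), (1, 2), (1, 3), (1, 4), (2, 4), (3, 4)])
Fold: move[6]->R => RRULUURRR (positions: [(0, 0), (1, 0), (2, 0), (2, 1), (1, 1), (1, 2), (1, 3), (2, 3), (3, 3), (4, 3)])
Fold: move[5]->R => RRULURRRR (positions: [(0, 0), (1, 0), (2, 0), (2, 1), (1, 1), (1, 2), (2, 2), (3, 2), (4, 2), (5, 2)])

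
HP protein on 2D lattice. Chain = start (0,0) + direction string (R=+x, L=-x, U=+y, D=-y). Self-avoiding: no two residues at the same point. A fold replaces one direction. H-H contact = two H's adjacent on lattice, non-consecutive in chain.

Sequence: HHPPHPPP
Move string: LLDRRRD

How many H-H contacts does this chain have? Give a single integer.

Answer: 1

Derivation:
Positions: [(0, 0), (-1, 0), (-2, 0), (-2, -1), (-1, -1), (0, -1), (1, -1), (1, -2)]
H-H contact: residue 1 @(-1,0) - residue 4 @(-1, -1)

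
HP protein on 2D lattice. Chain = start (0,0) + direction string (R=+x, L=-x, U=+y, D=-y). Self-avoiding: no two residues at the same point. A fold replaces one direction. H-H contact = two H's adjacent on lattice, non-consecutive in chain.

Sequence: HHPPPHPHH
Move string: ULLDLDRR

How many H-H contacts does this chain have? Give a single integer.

Answer: 0

Derivation:
Positions: [(0, 0), (0, 1), (-1, 1), (-2, 1), (-2, 0), (-3, 0), (-3, -1), (-2, -1), (-1, -1)]
No H-H contacts found.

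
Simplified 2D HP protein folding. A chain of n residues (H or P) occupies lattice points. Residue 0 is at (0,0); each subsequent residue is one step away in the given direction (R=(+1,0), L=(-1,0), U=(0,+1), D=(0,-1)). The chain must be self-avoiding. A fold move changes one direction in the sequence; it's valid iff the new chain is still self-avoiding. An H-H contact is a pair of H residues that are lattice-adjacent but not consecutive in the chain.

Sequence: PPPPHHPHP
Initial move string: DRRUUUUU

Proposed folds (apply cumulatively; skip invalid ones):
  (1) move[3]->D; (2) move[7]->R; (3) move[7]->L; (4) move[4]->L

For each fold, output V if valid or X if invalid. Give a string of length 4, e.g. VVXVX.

Answer: XVVV

Derivation:
Initial: DRRUUUUU -> [(0, 0), (0, -1), (1, -1), (2, -1), (2, 0), (2, 1), (2, 2), (2, 3), (2, 4)]
Fold 1: move[3]->D => DRRDUUUU INVALID (collision), skipped
Fold 2: move[7]->R => DRRUUUUR VALID
Fold 3: move[7]->L => DRRUUUUL VALID
Fold 4: move[4]->L => DRRULUUL VALID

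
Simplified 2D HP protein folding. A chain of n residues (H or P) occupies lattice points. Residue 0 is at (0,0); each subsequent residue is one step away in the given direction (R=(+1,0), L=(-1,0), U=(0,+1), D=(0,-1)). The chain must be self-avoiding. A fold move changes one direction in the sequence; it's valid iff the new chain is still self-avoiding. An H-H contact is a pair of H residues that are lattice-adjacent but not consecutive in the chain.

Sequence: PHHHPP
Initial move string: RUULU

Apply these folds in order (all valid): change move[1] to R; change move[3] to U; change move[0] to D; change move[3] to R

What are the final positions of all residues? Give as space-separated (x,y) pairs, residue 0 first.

Initial moves: RUULU
Fold: move[1]->R => RRULU (positions: [(0, 0), (1, 0), (2, 0), (2, 1), (1, 1), (1, 2)])
Fold: move[3]->U => RRUUU (positions: [(0, 0), (1, 0), (2, 0), (2, 1), (2, 2), (2, 3)])
Fold: move[0]->D => DRUUU (positions: [(0, 0), (0, -1), (1, -1), (1, 0), (1, 1), (1, 2)])
Fold: move[3]->R => DRURU (positions: [(0, 0), (0, -1), (1, -1), (1, 0), (2, 0), (2, 1)])

Answer: (0,0) (0,-1) (1,-1) (1,0) (2,0) (2,1)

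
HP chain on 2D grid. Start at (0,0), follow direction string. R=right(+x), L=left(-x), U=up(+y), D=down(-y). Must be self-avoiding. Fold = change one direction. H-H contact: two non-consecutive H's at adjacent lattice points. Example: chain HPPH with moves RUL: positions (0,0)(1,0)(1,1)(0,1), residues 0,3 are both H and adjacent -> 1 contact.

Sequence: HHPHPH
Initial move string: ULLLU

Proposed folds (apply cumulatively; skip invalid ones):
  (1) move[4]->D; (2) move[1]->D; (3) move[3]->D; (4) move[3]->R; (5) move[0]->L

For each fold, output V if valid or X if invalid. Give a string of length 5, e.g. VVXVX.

Answer: VXVXV

Derivation:
Initial: ULLLU -> [(0, 0), (0, 1), (-1, 1), (-2, 1), (-3, 1), (-3, 2)]
Fold 1: move[4]->D => ULLLD VALID
Fold 2: move[1]->D => UDLLD INVALID (collision), skipped
Fold 3: move[3]->D => ULLDD VALID
Fold 4: move[3]->R => ULLRD INVALID (collision), skipped
Fold 5: move[0]->L => LLLDD VALID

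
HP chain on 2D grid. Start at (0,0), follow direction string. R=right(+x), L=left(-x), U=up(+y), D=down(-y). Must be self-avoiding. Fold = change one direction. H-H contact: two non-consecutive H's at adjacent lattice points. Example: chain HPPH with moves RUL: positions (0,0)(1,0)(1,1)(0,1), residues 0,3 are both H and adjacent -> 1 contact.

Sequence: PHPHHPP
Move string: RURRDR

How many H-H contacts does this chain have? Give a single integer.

Positions: [(0, 0), (1, 0), (1, 1), (2, 1), (3, 1), (3, 0), (4, 0)]
No H-H contacts found.

Answer: 0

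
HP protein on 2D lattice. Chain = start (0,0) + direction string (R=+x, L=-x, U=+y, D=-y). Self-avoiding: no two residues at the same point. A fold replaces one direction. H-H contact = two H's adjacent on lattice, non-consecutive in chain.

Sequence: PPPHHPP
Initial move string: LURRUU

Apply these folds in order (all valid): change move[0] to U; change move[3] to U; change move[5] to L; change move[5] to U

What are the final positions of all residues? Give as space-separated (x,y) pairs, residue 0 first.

Answer: (0,0) (0,1) (0,2) (1,2) (1,3) (1,4) (1,5)

Derivation:
Initial moves: LURRUU
Fold: move[0]->U => UURRUU (positions: [(0, 0), (0, 1), (0, 2), (1, 2), (2, 2), (2, 3), (2, 4)])
Fold: move[3]->U => UURUUU (positions: [(0, 0), (0, 1), (0, 2), (1, 2), (1, 3), (1, 4), (1, 5)])
Fold: move[5]->L => UURUUL (positions: [(0, 0), (0, 1), (0, 2), (1, 2), (1, 3), (1, 4), (0, 4)])
Fold: move[5]->U => UURUUU (positions: [(0, 0), (0, 1), (0, 2), (1, 2), (1, 3), (1, 4), (1, 5)])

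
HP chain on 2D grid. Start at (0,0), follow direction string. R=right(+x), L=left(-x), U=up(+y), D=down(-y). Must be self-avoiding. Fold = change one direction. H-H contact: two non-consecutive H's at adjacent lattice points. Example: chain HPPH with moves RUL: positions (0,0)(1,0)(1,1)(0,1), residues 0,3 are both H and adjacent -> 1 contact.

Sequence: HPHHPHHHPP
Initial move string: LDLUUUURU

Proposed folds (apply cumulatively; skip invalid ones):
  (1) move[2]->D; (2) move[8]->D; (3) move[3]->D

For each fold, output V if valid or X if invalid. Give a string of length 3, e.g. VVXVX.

Answer: XVX

Derivation:
Initial: LDLUUUURU -> [(0, 0), (-1, 0), (-1, -1), (-2, -1), (-2, 0), (-2, 1), (-2, 2), (-2, 3), (-1, 3), (-1, 4)]
Fold 1: move[2]->D => LDDUUUURU INVALID (collision), skipped
Fold 2: move[8]->D => LDLUUUURD VALID
Fold 3: move[3]->D => LDLDUUURD INVALID (collision), skipped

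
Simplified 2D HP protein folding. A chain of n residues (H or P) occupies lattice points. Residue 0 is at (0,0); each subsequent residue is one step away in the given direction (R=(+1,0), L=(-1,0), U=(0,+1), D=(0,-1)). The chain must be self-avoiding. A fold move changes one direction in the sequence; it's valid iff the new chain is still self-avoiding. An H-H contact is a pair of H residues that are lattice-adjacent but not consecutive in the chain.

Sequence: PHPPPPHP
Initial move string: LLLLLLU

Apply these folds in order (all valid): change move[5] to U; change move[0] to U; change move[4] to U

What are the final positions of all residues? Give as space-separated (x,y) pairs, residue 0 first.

Initial moves: LLLLLLU
Fold: move[5]->U => LLLLLUU (positions: [(0, 0), (-1, 0), (-2, 0), (-3, 0), (-4, 0), (-5, 0), (-5, 1), (-5, 2)])
Fold: move[0]->U => ULLLLUU (positions: [(0, 0), (0, 1), (-1, 1), (-2, 1), (-3, 1), (-4, 1), (-4, 2), (-4, 3)])
Fold: move[4]->U => ULLLUUU (positions: [(0, 0), (0, 1), (-1, 1), (-2, 1), (-3, 1), (-3, 2), (-3, 3), (-3, 4)])

Answer: (0,0) (0,1) (-1,1) (-2,1) (-3,1) (-3,2) (-3,3) (-3,4)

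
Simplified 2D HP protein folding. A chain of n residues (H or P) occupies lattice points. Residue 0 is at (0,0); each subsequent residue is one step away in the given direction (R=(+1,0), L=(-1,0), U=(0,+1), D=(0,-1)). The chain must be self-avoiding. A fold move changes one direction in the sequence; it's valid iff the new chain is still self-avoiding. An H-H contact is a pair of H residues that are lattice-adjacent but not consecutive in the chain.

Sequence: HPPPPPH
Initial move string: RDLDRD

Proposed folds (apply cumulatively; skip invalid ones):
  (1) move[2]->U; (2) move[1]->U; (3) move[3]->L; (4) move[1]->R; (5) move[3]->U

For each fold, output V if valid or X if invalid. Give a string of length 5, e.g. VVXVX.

Answer: XXXXX

Derivation:
Initial: RDLDRD -> [(0, 0), (1, 0), (1, -1), (0, -1), (0, -2), (1, -2), (1, -3)]
Fold 1: move[2]->U => RDUDRD INVALID (collision), skipped
Fold 2: move[1]->U => RULDRD INVALID (collision), skipped
Fold 3: move[3]->L => RDLLRD INVALID (collision), skipped
Fold 4: move[1]->R => RRLDRD INVALID (collision), skipped
Fold 5: move[3]->U => RDLURD INVALID (collision), skipped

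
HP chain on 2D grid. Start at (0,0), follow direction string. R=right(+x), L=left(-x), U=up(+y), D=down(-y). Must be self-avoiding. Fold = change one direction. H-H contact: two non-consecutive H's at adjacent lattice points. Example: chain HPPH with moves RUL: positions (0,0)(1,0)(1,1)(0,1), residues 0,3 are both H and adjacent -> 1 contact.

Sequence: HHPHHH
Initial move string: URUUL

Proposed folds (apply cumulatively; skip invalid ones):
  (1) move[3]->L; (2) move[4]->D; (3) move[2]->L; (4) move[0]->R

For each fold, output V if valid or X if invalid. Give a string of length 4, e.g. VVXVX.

Answer: VXXV

Derivation:
Initial: URUUL -> [(0, 0), (0, 1), (1, 1), (1, 2), (1, 3), (0, 3)]
Fold 1: move[3]->L => URULL VALID
Fold 2: move[4]->D => URULD INVALID (collision), skipped
Fold 3: move[2]->L => URLLL INVALID (collision), skipped
Fold 4: move[0]->R => RRULL VALID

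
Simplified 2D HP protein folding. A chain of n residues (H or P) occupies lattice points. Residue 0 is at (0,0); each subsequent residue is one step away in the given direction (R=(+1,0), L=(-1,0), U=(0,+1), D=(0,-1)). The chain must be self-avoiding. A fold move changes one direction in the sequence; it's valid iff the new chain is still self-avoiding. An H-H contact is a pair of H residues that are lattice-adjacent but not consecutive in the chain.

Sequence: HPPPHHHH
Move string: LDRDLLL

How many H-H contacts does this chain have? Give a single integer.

Answer: 0

Derivation:
Positions: [(0, 0), (-1, 0), (-1, -1), (0, -1), (0, -2), (-1, -2), (-2, -2), (-3, -2)]
No H-H contacts found.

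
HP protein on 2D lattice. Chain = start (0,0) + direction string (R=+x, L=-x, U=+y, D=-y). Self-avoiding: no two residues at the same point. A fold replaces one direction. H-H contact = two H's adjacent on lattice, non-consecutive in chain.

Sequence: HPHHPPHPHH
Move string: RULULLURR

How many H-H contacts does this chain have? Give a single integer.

Answer: 1

Derivation:
Positions: [(0, 0), (1, 0), (1, 1), (0, 1), (0, 2), (-1, 2), (-2, 2), (-2, 3), (-1, 3), (0, 3)]
H-H contact: residue 0 @(0,0) - residue 3 @(0, 1)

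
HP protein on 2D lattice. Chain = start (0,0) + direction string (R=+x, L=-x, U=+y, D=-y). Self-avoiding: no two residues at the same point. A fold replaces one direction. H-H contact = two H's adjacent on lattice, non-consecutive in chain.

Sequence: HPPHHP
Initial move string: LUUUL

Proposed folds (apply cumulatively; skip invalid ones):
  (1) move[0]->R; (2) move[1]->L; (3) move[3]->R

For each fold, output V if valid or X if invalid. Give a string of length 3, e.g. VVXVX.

Answer: VXX

Derivation:
Initial: LUUUL -> [(0, 0), (-1, 0), (-1, 1), (-1, 2), (-1, 3), (-2, 3)]
Fold 1: move[0]->R => RUUUL VALID
Fold 2: move[1]->L => RLUUL INVALID (collision), skipped
Fold 3: move[3]->R => RUURL INVALID (collision), skipped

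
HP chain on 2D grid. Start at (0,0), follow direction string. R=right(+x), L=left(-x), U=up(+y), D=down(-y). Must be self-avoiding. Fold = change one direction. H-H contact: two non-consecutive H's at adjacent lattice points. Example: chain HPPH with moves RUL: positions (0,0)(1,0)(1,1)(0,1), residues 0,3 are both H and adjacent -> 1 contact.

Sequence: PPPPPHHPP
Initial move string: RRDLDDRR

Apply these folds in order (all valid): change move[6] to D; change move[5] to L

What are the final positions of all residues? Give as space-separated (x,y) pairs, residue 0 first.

Answer: (0,0) (1,0) (2,0) (2,-1) (1,-1) (1,-2) (0,-2) (0,-3) (1,-3)

Derivation:
Initial moves: RRDLDDRR
Fold: move[6]->D => RRDLDDDR (positions: [(0, 0), (1, 0), (2, 0), (2, -1), (1, -1), (1, -2), (1, -3), (1, -4), (2, -4)])
Fold: move[5]->L => RRDLDLDR (positions: [(0, 0), (1, 0), (2, 0), (2, -1), (1, -1), (1, -2), (0, -2), (0, -3), (1, -3)])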